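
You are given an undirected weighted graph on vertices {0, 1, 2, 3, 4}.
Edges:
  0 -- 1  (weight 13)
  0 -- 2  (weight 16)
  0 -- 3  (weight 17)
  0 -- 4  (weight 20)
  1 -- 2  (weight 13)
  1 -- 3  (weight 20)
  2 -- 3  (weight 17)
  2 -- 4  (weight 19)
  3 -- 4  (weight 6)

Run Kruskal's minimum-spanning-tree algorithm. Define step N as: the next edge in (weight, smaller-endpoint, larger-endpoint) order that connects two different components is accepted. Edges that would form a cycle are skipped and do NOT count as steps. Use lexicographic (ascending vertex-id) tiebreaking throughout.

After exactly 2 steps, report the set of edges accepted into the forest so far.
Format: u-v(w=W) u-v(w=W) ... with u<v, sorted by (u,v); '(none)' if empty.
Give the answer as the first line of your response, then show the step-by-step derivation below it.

0-1(w=13) 3-4(w=6)

step 1: add edge 3-4 (w=6); MST = {3-4(w=6)}
step 2: add edge 0-1 (w=13); MST = {0-1(w=13) 3-4(w=6)}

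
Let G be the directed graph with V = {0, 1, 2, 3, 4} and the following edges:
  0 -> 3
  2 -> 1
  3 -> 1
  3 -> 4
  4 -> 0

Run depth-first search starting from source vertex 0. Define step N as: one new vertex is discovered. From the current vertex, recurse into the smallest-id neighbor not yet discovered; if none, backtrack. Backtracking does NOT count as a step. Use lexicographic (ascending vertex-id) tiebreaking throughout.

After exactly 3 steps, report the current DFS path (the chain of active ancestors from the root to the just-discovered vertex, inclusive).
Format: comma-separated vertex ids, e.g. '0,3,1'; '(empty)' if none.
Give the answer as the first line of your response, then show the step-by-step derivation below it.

0,3,1

step 1: discover 0; path=0; order=0
step 2: discover 3; path=0>3; order=0,3
step 3: discover 1; path=0>3>1; order=0,3,1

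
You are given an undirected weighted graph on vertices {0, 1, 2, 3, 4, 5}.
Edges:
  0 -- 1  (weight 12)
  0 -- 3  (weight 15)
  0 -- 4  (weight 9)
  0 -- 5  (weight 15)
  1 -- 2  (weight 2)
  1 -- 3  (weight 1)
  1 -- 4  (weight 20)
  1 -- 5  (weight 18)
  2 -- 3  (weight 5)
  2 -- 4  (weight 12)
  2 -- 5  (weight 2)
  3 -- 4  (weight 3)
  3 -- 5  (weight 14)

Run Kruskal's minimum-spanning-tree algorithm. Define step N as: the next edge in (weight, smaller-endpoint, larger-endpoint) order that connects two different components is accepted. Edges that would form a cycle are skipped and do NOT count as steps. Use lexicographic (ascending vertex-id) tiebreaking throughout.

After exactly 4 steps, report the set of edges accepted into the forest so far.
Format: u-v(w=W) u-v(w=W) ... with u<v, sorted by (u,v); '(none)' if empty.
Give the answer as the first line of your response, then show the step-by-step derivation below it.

1-2(w=2) 1-3(w=1) 2-5(w=2) 3-4(w=3)

step 1: add edge 1-3 (w=1); MST = {1-3(w=1)}
step 2: add edge 1-2 (w=2); MST = {1-2(w=2) 1-3(w=1)}
step 3: add edge 2-5 (w=2); MST = {1-2(w=2) 1-3(w=1) 2-5(w=2)}
step 4: add edge 3-4 (w=3); MST = {1-2(w=2) 1-3(w=1) 2-5(w=2) 3-4(w=3)}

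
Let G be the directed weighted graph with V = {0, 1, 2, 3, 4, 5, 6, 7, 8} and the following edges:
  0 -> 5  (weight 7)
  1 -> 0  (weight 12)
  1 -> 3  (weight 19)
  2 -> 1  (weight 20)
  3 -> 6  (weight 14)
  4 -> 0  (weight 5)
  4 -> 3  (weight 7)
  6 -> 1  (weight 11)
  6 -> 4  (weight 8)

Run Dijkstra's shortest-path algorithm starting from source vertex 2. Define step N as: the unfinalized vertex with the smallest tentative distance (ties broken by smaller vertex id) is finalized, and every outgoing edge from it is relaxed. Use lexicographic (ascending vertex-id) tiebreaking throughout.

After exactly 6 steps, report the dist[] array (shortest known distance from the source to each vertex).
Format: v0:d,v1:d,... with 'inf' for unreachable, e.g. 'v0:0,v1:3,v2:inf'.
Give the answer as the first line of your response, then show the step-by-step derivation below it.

v0:32,v1:20,v2:0,v3:39,v4:61,v5:39,v6:53,v7:inf,v8:inf

step 1: dist = v0:inf,v1:20,v2:0,v3:inf,v4:inf,v5:inf,v6:inf,v7:inf,v8:inf
step 2: dist = v0:32,v1:20,v2:0,v3:39,v4:inf,v5:inf,v6:inf,v7:inf,v8:inf
step 3: dist = v0:32,v1:20,v2:0,v3:39,v4:inf,v5:39,v6:inf,v7:inf,v8:inf
step 4: dist = v0:32,v1:20,v2:0,v3:39,v4:inf,v5:39,v6:53,v7:inf,v8:inf
step 5: dist = v0:32,v1:20,v2:0,v3:39,v4:inf,v5:39,v6:53,v7:inf,v8:inf
step 6: dist = v0:32,v1:20,v2:0,v3:39,v4:61,v5:39,v6:53,v7:inf,v8:inf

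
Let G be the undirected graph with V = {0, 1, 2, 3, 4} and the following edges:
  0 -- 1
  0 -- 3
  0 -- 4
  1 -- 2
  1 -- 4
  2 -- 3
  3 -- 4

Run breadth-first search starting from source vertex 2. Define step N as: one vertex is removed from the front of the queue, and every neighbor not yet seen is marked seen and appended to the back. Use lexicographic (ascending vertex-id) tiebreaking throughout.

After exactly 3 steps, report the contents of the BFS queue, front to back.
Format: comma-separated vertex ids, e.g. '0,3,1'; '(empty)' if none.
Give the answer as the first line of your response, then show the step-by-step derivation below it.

0,4

step 1: dequeue 2; queue=[1,3]; order=2
step 2: dequeue 1; queue=[3,0,4]; order=2,1
step 3: dequeue 3; queue=[0,4]; order=2,1,3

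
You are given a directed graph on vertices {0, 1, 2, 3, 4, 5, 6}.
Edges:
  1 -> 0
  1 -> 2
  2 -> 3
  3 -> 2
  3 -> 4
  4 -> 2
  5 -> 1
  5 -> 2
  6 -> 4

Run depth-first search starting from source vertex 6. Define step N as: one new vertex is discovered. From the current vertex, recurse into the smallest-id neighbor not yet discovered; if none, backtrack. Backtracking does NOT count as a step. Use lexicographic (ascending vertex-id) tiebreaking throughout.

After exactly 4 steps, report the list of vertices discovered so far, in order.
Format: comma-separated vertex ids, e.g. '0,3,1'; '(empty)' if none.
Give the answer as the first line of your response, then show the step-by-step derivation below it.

6,4,2,3

step 1: discover 6; path=6; order=6
step 2: discover 4; path=6>4; order=6,4
step 3: discover 2; path=6>4>2; order=6,4,2
step 4: discover 3; path=6>4>2>3; order=6,4,2,3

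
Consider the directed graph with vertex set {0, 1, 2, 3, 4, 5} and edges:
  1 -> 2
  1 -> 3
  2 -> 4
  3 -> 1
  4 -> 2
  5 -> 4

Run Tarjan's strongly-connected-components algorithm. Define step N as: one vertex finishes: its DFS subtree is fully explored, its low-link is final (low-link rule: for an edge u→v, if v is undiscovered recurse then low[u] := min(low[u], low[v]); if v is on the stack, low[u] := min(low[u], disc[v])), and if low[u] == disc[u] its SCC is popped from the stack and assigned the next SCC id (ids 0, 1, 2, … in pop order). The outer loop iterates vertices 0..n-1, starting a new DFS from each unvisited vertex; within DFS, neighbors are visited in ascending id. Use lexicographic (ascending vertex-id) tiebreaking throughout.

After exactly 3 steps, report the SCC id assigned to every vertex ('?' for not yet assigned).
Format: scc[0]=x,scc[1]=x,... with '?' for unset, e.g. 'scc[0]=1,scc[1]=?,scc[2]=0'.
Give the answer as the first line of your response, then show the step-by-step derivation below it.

scc[0]=0,scc[1]=?,scc[2]=1,scc[3]=?,scc[4]=1,scc[5]=?

step 1: low=(low[0]=0,low[1]=?,low[2]=?,low[3]=?,low[4]=?,low[5]=?); scc=(scc[0]=0,scc[1]=?,scc[2]=?,scc[3]=?,scc[4]=?,scc[5]=?)
step 2: low=(low[0]=0,low[1]=1,low[2]=2,low[3]=?,low[4]=2,low[5]=?); scc=(scc[0]=0,scc[1]=?,scc[2]=?,scc[3]=?,scc[4]=?,scc[5]=?)
step 3: low=(low[0]=0,low[1]=1,low[2]=2,low[3]=?,low[4]=2,low[5]=?); scc=(scc[0]=0,scc[1]=?,scc[2]=1,scc[3]=?,scc[4]=1,scc[5]=?)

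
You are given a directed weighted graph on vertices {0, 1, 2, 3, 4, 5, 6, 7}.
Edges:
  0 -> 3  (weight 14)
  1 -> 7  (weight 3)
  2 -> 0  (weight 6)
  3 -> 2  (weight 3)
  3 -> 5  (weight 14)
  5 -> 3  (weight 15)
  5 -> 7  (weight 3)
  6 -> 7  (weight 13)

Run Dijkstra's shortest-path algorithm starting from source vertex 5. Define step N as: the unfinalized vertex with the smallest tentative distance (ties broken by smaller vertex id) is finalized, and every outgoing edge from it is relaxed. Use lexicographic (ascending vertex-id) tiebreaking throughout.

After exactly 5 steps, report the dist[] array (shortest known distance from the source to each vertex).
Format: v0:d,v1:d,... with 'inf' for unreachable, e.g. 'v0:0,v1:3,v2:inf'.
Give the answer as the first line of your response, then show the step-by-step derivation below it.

v0:24,v1:inf,v2:18,v3:15,v4:inf,v5:0,v6:inf,v7:3

step 1: dist = v0:inf,v1:inf,v2:inf,v3:15,v4:inf,v5:0,v6:inf,v7:3
step 2: dist = v0:inf,v1:inf,v2:inf,v3:15,v4:inf,v5:0,v6:inf,v7:3
step 3: dist = v0:inf,v1:inf,v2:18,v3:15,v4:inf,v5:0,v6:inf,v7:3
step 4: dist = v0:24,v1:inf,v2:18,v3:15,v4:inf,v5:0,v6:inf,v7:3
step 5: dist = v0:24,v1:inf,v2:18,v3:15,v4:inf,v5:0,v6:inf,v7:3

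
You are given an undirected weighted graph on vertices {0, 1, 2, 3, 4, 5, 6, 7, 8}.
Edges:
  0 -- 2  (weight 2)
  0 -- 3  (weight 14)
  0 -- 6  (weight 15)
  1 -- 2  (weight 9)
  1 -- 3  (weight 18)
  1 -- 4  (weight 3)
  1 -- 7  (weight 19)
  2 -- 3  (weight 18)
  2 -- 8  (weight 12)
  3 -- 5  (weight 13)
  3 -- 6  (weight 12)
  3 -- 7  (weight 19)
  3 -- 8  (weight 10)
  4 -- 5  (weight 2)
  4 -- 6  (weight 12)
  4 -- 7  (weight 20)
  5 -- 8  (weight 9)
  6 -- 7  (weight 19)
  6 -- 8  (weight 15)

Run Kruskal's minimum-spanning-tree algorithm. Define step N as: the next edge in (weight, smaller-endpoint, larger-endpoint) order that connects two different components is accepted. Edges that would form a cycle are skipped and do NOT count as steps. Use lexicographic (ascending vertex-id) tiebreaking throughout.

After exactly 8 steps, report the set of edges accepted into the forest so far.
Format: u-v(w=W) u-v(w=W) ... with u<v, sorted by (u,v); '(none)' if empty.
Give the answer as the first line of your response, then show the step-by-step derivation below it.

0-2(w=2) 1-2(w=9) 1-4(w=3) 1-7(w=19) 3-6(w=12) 3-8(w=10) 4-5(w=2) 5-8(w=9)

step 1: add edge 0-2 (w=2); MST = {0-2(w=2)}
step 2: add edge 4-5 (w=2); MST = {0-2(w=2) 4-5(w=2)}
step 3: add edge 1-4 (w=3); MST = {0-2(w=2) 1-4(w=3) 4-5(w=2)}
step 4: add edge 1-2 (w=9); MST = {0-2(w=2) 1-2(w=9) 1-4(w=3) 4-5(w=2)}
step 5: add edge 5-8 (w=9); MST = {0-2(w=2) 1-2(w=9) 1-4(w=3) 4-5(w=2) 5-8(w=9)}
step 6: add edge 3-8 (w=10); MST = {0-2(w=2) 1-2(w=9) 1-4(w=3) 3-8(w=10) 4-5(w=2) 5-8(w=9)}
step 7: add edge 3-6 (w=12); MST = {0-2(w=2) 1-2(w=9) 1-4(w=3) 3-6(w=12) 3-8(w=10) 4-5(w=2) 5-8(w=9)}
step 8: add edge 1-7 (w=19); MST = {0-2(w=2) 1-2(w=9) 1-4(w=3) 1-7(w=19) 3-6(w=12) 3-8(w=10) 4-5(w=2) 5-8(w=9)}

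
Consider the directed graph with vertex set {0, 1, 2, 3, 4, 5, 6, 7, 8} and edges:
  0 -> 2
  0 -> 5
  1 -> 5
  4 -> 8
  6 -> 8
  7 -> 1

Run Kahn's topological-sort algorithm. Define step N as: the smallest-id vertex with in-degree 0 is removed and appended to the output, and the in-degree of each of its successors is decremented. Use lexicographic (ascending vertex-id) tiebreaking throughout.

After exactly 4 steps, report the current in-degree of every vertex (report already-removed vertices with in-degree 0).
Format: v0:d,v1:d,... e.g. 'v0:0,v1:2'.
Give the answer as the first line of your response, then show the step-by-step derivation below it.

v0:0,v1:1,v2:0,v3:0,v4:0,v5:1,v6:0,v7:0,v8:1

step 1: output 0; order=[0]; indeg=(0,1,0,0,0,1,0,0,2)
step 2: output 2; order=[0,2]; indeg=(0,1,0,0,0,1,0,0,2)
step 3: output 3; order=[0,2,3]; indeg=(0,1,0,0,0,1,0,0,2)
step 4: output 4; order=[0,2,3,4]; indeg=(0,1,0,0,0,1,0,0,1)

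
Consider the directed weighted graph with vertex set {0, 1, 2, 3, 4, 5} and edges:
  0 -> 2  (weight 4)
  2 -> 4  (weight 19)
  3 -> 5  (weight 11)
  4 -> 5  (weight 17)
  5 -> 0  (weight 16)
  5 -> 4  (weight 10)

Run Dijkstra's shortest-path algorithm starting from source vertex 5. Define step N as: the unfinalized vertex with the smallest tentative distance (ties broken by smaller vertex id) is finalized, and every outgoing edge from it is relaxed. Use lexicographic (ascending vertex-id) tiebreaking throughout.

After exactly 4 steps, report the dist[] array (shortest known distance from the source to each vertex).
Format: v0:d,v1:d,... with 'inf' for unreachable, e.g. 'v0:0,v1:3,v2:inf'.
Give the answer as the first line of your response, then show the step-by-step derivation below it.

v0:16,v1:inf,v2:20,v3:inf,v4:10,v5:0

step 1: dist = v0:16,v1:inf,v2:inf,v3:inf,v4:10,v5:0
step 2: dist = v0:16,v1:inf,v2:inf,v3:inf,v4:10,v5:0
step 3: dist = v0:16,v1:inf,v2:20,v3:inf,v4:10,v5:0
step 4: dist = v0:16,v1:inf,v2:20,v3:inf,v4:10,v5:0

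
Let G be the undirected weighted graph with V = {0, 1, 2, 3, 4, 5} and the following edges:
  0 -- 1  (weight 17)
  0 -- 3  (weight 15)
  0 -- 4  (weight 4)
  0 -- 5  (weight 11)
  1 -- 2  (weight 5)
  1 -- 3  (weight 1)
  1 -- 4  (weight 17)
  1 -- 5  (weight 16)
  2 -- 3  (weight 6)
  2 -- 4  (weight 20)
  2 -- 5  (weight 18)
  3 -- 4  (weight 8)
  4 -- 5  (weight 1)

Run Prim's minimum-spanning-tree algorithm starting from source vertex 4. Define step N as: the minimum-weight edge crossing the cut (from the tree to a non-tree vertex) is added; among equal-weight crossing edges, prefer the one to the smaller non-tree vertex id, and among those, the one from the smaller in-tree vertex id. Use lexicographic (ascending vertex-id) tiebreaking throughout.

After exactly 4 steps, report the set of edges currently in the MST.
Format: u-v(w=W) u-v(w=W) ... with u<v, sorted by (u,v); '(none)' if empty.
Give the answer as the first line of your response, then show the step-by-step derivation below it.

0-4(w=4) 1-3(w=1) 3-4(w=8) 4-5(w=1)

step 1: add edge 4-5 (w=1); MST = {4-5(w=1)}
step 2: add edge 0-4 (w=4); MST = {0-4(w=4) 4-5(w=1)}
step 3: add edge 3-4 (w=8); MST = {0-4(w=4) 3-4(w=8) 4-5(w=1)}
step 4: add edge 1-3 (w=1); MST = {0-4(w=4) 1-3(w=1) 3-4(w=8) 4-5(w=1)}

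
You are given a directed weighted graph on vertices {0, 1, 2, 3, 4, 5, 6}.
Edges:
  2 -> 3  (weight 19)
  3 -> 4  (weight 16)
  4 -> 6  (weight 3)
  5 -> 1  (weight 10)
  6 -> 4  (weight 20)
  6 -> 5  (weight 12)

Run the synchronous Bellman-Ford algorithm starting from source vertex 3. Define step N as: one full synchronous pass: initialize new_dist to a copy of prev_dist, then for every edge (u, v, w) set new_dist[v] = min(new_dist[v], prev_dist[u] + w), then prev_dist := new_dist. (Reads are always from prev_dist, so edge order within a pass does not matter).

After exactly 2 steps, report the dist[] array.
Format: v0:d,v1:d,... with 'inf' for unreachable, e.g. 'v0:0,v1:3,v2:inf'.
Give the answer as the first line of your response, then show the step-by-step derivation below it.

v0:inf,v1:inf,v2:inf,v3:0,v4:16,v5:inf,v6:19

step 1: dist = v0:inf,v1:inf,v2:inf,v3:0,v4:16,v5:inf,v6:inf
step 2: dist = v0:inf,v1:inf,v2:inf,v3:0,v4:16,v5:inf,v6:19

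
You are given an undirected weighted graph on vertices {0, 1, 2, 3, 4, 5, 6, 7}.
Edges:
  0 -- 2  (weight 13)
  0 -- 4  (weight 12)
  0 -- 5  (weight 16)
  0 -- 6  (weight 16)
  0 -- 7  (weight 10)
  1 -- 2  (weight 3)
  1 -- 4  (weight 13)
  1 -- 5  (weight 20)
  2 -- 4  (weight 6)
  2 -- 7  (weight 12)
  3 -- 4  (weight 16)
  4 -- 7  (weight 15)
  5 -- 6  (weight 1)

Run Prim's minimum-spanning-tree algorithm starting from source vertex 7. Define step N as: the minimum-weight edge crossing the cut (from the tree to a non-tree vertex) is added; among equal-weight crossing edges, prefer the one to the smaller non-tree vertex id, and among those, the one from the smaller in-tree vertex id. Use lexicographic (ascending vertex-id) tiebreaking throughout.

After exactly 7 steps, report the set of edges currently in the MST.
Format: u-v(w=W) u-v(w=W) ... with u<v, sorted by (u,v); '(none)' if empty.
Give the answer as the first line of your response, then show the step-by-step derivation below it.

0-5(w=16) 0-7(w=10) 1-2(w=3) 2-4(w=6) 2-7(w=12) 3-4(w=16) 5-6(w=1)

step 1: add edge 0-7 (w=10); MST = {0-7(w=10)}
step 2: add edge 2-7 (w=12); MST = {0-7(w=10) 2-7(w=12)}
step 3: add edge 1-2 (w=3); MST = {0-7(w=10) 1-2(w=3) 2-7(w=12)}
step 4: add edge 2-4 (w=6); MST = {0-7(w=10) 1-2(w=3) 2-4(w=6) 2-7(w=12)}
step 5: add edge 3-4 (w=16); MST = {0-7(w=10) 1-2(w=3) 2-4(w=6) 2-7(w=12) 3-4(w=16)}
step 6: add edge 0-5 (w=16); MST = {0-5(w=16) 0-7(w=10) 1-2(w=3) 2-4(w=6) 2-7(w=12) 3-4(w=16)}
step 7: add edge 5-6 (w=1); MST = {0-5(w=16) 0-7(w=10) 1-2(w=3) 2-4(w=6) 2-7(w=12) 3-4(w=16) 5-6(w=1)}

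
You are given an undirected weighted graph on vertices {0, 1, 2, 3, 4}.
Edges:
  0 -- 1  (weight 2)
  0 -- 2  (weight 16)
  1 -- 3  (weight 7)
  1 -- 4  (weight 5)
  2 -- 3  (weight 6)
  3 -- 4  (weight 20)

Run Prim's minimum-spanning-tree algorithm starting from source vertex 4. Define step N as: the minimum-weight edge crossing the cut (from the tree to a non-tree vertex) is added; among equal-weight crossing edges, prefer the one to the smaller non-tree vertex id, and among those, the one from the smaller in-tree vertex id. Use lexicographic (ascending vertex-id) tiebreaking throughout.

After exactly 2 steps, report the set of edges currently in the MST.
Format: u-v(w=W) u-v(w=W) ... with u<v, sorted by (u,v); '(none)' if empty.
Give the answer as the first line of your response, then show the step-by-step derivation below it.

0-1(w=2) 1-4(w=5)

step 1: add edge 1-4 (w=5); MST = {1-4(w=5)}
step 2: add edge 0-1 (w=2); MST = {0-1(w=2) 1-4(w=5)}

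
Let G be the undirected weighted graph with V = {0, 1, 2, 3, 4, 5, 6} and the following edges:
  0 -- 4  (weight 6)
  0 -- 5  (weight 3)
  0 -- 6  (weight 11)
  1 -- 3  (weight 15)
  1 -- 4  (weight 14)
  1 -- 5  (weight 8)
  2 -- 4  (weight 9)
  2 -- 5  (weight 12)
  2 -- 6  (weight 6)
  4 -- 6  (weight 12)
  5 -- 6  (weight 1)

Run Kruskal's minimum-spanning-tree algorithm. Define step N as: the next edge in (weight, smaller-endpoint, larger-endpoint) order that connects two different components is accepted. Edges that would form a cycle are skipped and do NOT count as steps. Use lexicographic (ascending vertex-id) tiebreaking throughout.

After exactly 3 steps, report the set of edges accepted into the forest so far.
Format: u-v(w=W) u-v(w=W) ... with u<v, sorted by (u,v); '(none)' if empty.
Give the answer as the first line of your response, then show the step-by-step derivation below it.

0-4(w=6) 0-5(w=3) 5-6(w=1)

step 1: add edge 5-6 (w=1); MST = {5-6(w=1)}
step 2: add edge 0-5 (w=3); MST = {0-5(w=3) 5-6(w=1)}
step 3: add edge 0-4 (w=6); MST = {0-4(w=6) 0-5(w=3) 5-6(w=1)}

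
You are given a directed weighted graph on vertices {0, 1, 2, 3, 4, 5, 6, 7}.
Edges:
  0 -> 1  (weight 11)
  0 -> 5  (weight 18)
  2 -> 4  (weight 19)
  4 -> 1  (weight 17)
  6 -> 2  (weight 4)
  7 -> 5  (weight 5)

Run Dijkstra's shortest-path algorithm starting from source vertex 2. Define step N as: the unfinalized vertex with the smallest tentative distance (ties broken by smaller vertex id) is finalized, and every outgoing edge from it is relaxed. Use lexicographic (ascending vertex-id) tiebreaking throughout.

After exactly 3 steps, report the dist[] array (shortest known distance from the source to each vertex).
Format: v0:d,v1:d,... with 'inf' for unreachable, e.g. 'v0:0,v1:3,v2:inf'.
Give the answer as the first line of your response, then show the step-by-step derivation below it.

v0:inf,v1:36,v2:0,v3:inf,v4:19,v5:inf,v6:inf,v7:inf

step 1: dist = v0:inf,v1:inf,v2:0,v3:inf,v4:19,v5:inf,v6:inf,v7:inf
step 2: dist = v0:inf,v1:36,v2:0,v3:inf,v4:19,v5:inf,v6:inf,v7:inf
step 3: dist = v0:inf,v1:36,v2:0,v3:inf,v4:19,v5:inf,v6:inf,v7:inf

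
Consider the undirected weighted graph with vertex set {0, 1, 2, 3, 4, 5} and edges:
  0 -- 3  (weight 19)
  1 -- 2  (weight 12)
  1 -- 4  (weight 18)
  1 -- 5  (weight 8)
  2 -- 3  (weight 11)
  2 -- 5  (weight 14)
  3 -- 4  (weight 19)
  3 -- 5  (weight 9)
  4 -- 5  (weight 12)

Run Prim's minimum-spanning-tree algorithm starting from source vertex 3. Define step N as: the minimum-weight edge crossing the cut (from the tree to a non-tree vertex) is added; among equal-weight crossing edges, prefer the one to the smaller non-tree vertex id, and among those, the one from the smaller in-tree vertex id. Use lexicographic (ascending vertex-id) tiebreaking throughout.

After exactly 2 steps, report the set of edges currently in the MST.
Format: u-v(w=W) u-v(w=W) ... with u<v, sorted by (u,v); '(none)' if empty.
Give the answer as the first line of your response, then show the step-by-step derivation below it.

1-5(w=8) 3-5(w=9)

step 1: add edge 3-5 (w=9); MST = {3-5(w=9)}
step 2: add edge 1-5 (w=8); MST = {1-5(w=8) 3-5(w=9)}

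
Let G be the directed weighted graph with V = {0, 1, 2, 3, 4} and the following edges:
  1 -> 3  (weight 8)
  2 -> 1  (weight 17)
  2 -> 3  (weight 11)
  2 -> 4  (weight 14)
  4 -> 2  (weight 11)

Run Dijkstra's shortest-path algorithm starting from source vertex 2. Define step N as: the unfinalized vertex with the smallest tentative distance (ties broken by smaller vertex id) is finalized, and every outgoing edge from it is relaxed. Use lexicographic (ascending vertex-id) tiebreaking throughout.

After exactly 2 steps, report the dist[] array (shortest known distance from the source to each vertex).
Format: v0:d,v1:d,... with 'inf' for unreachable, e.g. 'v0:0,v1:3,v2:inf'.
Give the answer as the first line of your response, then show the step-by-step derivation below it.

v0:inf,v1:17,v2:0,v3:11,v4:14

step 1: dist = v0:inf,v1:17,v2:0,v3:11,v4:14
step 2: dist = v0:inf,v1:17,v2:0,v3:11,v4:14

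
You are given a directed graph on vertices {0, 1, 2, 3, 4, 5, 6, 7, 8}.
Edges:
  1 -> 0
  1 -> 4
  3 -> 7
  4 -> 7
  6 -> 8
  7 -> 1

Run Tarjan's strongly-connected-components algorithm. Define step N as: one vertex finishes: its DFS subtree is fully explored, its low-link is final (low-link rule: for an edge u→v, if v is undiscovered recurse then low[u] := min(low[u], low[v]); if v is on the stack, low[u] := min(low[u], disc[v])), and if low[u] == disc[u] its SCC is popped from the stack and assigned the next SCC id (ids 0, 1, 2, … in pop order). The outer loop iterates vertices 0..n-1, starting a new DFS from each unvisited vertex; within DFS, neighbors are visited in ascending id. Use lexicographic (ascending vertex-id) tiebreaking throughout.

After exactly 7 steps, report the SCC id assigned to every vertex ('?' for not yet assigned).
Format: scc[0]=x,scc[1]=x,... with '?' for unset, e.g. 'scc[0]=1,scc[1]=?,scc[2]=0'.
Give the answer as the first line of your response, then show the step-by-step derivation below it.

scc[0]=0,scc[1]=1,scc[2]=2,scc[3]=3,scc[4]=1,scc[5]=4,scc[6]=?,scc[7]=1,scc[8]=?

step 1: low=(low[0]=0,low[1]=?,low[2]=?,low[3]=?,low[4]=?,low[5]=?,low[6]=?,low[7]=?,low[8]=?); scc=(scc[0]=0,scc[1]=?,scc[2]=?,scc[3]=?,scc[4]=?,scc[5]=?,scc[6]=?,scc[7]=?,scc[8]=?)
step 2: low=(low[0]=0,low[1]=1,low[2]=?,low[3]=?,low[4]=2,low[5]=?,low[6]=?,low[7]=1,low[8]=?); scc=(scc[0]=0,scc[1]=?,scc[2]=?,scc[3]=?,scc[4]=?,scc[5]=?,scc[6]=?,scc[7]=?,scc[8]=?)
step 3: low=(low[0]=0,low[1]=1,low[2]=?,low[3]=?,low[4]=1,low[5]=?,low[6]=?,low[7]=1,low[8]=?); scc=(scc[0]=0,scc[1]=?,scc[2]=?,scc[3]=?,scc[4]=?,scc[5]=?,scc[6]=?,scc[7]=?,scc[8]=?)
step 4: low=(low[0]=0,low[1]=1,low[2]=?,low[3]=?,low[4]=1,low[5]=?,low[6]=?,low[7]=1,low[8]=?); scc=(scc[0]=0,scc[1]=1,scc[2]=?,scc[3]=?,scc[4]=1,scc[5]=?,scc[6]=?,scc[7]=1,scc[8]=?)
step 5: low=(low[0]=0,low[1]=1,low[2]=4,low[3]=?,low[4]=1,low[5]=?,low[6]=?,low[7]=1,low[8]=?); scc=(scc[0]=0,scc[1]=1,scc[2]=2,scc[3]=?,scc[4]=1,scc[5]=?,scc[6]=?,scc[7]=1,scc[8]=?)
step 6: low=(low[0]=0,low[1]=1,low[2]=4,low[3]=5,low[4]=1,low[5]=?,low[6]=?,low[7]=1,low[8]=?); scc=(scc[0]=0,scc[1]=1,scc[2]=2,scc[3]=3,scc[4]=1,scc[5]=?,scc[6]=?,scc[7]=1,scc[8]=?)
step 7: low=(low[0]=0,low[1]=1,low[2]=4,low[3]=5,low[4]=1,low[5]=6,low[6]=?,low[7]=1,low[8]=?); scc=(scc[0]=0,scc[1]=1,scc[2]=2,scc[3]=3,scc[4]=1,scc[5]=4,scc[6]=?,scc[7]=1,scc[8]=?)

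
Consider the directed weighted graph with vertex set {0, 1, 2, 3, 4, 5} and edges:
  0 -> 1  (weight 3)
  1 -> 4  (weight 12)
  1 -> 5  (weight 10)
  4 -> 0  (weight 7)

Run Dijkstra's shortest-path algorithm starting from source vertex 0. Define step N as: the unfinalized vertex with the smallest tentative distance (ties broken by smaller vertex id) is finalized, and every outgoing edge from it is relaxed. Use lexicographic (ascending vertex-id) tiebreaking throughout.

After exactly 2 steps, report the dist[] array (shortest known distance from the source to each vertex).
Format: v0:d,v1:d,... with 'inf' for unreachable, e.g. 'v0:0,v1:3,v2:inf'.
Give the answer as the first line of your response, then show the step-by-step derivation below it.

v0:0,v1:3,v2:inf,v3:inf,v4:15,v5:13

step 1: dist = v0:0,v1:3,v2:inf,v3:inf,v4:inf,v5:inf
step 2: dist = v0:0,v1:3,v2:inf,v3:inf,v4:15,v5:13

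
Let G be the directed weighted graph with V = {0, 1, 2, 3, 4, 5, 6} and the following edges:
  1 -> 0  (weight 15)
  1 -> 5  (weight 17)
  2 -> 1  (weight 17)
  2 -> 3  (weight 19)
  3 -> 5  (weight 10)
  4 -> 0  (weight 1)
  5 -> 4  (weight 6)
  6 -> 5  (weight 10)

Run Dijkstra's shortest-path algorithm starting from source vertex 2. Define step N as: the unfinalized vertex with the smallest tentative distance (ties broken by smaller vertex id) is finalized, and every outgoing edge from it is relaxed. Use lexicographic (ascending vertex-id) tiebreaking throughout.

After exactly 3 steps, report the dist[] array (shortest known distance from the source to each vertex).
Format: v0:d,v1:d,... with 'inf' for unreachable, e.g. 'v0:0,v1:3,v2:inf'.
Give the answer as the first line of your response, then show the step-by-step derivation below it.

v0:32,v1:17,v2:0,v3:19,v4:inf,v5:29,v6:inf

step 1: dist = v0:inf,v1:17,v2:0,v3:19,v4:inf,v5:inf,v6:inf
step 2: dist = v0:32,v1:17,v2:0,v3:19,v4:inf,v5:34,v6:inf
step 3: dist = v0:32,v1:17,v2:0,v3:19,v4:inf,v5:29,v6:inf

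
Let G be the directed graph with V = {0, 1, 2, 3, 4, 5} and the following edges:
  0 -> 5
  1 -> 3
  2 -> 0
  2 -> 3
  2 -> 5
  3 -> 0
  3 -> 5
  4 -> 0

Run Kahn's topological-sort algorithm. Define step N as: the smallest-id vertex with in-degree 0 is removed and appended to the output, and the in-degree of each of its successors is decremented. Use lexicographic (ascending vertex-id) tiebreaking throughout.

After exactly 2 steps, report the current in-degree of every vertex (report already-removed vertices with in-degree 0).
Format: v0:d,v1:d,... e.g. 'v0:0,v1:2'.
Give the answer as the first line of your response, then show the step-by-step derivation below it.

v0:2,v1:0,v2:0,v3:0,v4:0,v5:2

step 1: output 1; order=[1]; indeg=(3,0,0,1,0,3)
step 2: output 2; order=[1,2]; indeg=(2,0,0,0,0,2)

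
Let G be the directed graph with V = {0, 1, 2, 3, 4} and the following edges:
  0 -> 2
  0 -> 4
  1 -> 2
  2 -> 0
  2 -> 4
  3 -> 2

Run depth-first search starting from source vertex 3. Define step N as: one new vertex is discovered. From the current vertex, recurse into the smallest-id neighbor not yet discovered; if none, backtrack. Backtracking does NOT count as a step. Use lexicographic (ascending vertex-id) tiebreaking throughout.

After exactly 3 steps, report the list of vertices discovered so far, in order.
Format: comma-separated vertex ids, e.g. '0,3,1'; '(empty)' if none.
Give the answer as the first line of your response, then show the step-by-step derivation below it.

3,2,0

step 1: discover 3; path=3; order=3
step 2: discover 2; path=3>2; order=3,2
step 3: discover 0; path=3>2>0; order=3,2,0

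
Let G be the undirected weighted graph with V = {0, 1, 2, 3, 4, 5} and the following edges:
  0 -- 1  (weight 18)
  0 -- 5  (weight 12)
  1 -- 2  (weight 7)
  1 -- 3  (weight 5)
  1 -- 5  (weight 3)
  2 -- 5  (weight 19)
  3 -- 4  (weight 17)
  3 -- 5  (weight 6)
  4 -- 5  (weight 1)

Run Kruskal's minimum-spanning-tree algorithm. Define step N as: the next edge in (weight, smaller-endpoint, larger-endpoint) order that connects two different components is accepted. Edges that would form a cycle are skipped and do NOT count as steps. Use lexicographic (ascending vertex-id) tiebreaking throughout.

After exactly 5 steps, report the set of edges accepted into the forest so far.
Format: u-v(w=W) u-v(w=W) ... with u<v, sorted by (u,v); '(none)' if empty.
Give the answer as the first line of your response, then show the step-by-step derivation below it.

0-5(w=12) 1-2(w=7) 1-3(w=5) 1-5(w=3) 4-5(w=1)

step 1: add edge 4-5 (w=1); MST = {4-5(w=1)}
step 2: add edge 1-5 (w=3); MST = {1-5(w=3) 4-5(w=1)}
step 3: add edge 1-3 (w=5); MST = {1-3(w=5) 1-5(w=3) 4-5(w=1)}
step 4: add edge 1-2 (w=7); MST = {1-2(w=7) 1-3(w=5) 1-5(w=3) 4-5(w=1)}
step 5: add edge 0-5 (w=12); MST = {0-5(w=12) 1-2(w=7) 1-3(w=5) 1-5(w=3) 4-5(w=1)}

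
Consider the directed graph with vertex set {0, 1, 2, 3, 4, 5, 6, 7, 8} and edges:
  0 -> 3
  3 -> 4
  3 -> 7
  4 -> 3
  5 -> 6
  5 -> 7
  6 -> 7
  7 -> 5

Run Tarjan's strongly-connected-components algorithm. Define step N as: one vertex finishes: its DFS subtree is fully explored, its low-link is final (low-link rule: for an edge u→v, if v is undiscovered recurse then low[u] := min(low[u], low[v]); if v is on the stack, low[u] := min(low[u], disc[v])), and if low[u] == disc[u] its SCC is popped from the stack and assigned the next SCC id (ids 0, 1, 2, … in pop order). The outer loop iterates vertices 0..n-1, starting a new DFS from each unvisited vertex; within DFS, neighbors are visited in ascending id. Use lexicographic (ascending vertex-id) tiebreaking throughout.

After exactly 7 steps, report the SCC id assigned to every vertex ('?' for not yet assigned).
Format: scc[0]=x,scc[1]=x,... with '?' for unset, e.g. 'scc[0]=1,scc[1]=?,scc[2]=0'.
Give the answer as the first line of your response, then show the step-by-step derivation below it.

scc[0]=2,scc[1]=3,scc[2]=?,scc[3]=1,scc[4]=1,scc[5]=0,scc[6]=0,scc[7]=0,scc[8]=?

step 1: low=(low[0]=0,low[1]=?,low[2]=?,low[3]=1,low[4]=1,low[5]=?,low[6]=?,low[7]=?,low[8]=?); scc=(scc[0]=?,scc[1]=?,scc[2]=?,scc[3]=?,scc[4]=?,scc[5]=?,scc[6]=?,scc[7]=?,scc[8]=?)
step 2: low=(low[0]=0,low[1]=?,low[2]=?,low[3]=1,low[4]=1,low[5]=4,low[6]=3,low[7]=3,low[8]=?); scc=(scc[0]=?,scc[1]=?,scc[2]=?,scc[3]=?,scc[4]=?,scc[5]=?,scc[6]=?,scc[7]=?,scc[8]=?)
step 3: low=(low[0]=0,low[1]=?,low[2]=?,low[3]=1,low[4]=1,low[5]=3,low[6]=3,low[7]=3,low[8]=?); scc=(scc[0]=?,scc[1]=?,scc[2]=?,scc[3]=?,scc[4]=?,scc[5]=?,scc[6]=?,scc[7]=?,scc[8]=?)
step 4: low=(low[0]=0,low[1]=?,low[2]=?,low[3]=1,low[4]=1,low[5]=3,low[6]=3,low[7]=3,low[8]=?); scc=(scc[0]=?,scc[1]=?,scc[2]=?,scc[3]=?,scc[4]=?,scc[5]=0,scc[6]=0,scc[7]=0,scc[8]=?)
step 5: low=(low[0]=0,low[1]=?,low[2]=?,low[3]=1,low[4]=1,low[5]=3,low[6]=3,low[7]=3,low[8]=?); scc=(scc[0]=?,scc[1]=?,scc[2]=?,scc[3]=1,scc[4]=1,scc[5]=0,scc[6]=0,scc[7]=0,scc[8]=?)
step 6: low=(low[0]=0,low[1]=?,low[2]=?,low[3]=1,low[4]=1,low[5]=3,low[6]=3,low[7]=3,low[8]=?); scc=(scc[0]=2,scc[1]=?,scc[2]=?,scc[3]=1,scc[4]=1,scc[5]=0,scc[6]=0,scc[7]=0,scc[8]=?)
step 7: low=(low[0]=0,low[1]=6,low[2]=?,low[3]=1,low[4]=1,low[5]=3,low[6]=3,low[7]=3,low[8]=?); scc=(scc[0]=2,scc[1]=3,scc[2]=?,scc[3]=1,scc[4]=1,scc[5]=0,scc[6]=0,scc[7]=0,scc[8]=?)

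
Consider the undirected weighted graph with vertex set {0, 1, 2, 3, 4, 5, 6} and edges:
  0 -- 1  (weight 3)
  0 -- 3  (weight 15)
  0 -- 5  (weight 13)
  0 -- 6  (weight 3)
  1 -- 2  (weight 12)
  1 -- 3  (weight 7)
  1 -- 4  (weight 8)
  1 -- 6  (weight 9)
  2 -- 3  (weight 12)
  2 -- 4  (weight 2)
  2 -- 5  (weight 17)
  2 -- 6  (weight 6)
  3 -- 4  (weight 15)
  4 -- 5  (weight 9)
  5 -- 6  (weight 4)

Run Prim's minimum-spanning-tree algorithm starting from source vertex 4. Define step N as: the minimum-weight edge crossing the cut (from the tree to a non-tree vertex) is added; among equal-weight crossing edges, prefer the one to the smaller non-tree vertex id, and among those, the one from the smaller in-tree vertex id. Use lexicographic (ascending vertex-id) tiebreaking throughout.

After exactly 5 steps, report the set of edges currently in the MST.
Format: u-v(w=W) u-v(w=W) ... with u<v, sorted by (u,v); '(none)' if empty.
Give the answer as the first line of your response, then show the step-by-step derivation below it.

0-1(w=3) 0-6(w=3) 2-4(w=2) 2-6(w=6) 5-6(w=4)

step 1: add edge 2-4 (w=2); MST = {2-4(w=2)}
step 2: add edge 2-6 (w=6); MST = {2-4(w=2) 2-6(w=6)}
step 3: add edge 0-6 (w=3); MST = {0-6(w=3) 2-4(w=2) 2-6(w=6)}
step 4: add edge 0-1 (w=3); MST = {0-1(w=3) 0-6(w=3) 2-4(w=2) 2-6(w=6)}
step 5: add edge 5-6 (w=4); MST = {0-1(w=3) 0-6(w=3) 2-4(w=2) 2-6(w=6) 5-6(w=4)}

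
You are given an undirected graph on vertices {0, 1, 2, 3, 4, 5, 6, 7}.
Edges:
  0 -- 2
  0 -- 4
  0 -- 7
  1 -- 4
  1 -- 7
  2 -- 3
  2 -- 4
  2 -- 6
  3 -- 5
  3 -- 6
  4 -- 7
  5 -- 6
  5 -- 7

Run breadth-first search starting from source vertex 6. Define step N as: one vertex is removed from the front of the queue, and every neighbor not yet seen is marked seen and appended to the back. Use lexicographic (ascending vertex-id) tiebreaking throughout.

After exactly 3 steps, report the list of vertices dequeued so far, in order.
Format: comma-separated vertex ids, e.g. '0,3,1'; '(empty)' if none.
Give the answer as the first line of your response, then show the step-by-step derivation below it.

6,2,3

step 1: dequeue 6; queue=[2,3,5]; order=6
step 2: dequeue 2; queue=[3,5,0,4]; order=6,2
step 3: dequeue 3; queue=[5,0,4]; order=6,2,3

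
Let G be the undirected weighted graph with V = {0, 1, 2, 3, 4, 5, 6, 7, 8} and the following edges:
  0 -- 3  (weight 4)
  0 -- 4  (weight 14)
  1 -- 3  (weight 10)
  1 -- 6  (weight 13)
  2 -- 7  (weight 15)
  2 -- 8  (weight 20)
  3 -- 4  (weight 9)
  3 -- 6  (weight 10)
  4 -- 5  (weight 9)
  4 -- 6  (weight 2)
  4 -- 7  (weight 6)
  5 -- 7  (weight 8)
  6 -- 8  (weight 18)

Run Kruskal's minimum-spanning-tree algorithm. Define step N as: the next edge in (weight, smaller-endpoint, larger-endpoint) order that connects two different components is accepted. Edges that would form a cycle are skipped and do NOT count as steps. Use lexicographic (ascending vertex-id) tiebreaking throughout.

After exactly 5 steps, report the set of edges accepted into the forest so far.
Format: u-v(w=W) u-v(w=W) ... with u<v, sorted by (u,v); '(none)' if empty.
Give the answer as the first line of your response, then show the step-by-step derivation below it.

0-3(w=4) 3-4(w=9) 4-6(w=2) 4-7(w=6) 5-7(w=8)

step 1: add edge 4-6 (w=2); MST = {4-6(w=2)}
step 2: add edge 0-3 (w=4); MST = {0-3(w=4) 4-6(w=2)}
step 3: add edge 4-7 (w=6); MST = {0-3(w=4) 4-6(w=2) 4-7(w=6)}
step 4: add edge 5-7 (w=8); MST = {0-3(w=4) 4-6(w=2) 4-7(w=6) 5-7(w=8)}
step 5: add edge 3-4 (w=9); MST = {0-3(w=4) 3-4(w=9) 4-6(w=2) 4-7(w=6) 5-7(w=8)}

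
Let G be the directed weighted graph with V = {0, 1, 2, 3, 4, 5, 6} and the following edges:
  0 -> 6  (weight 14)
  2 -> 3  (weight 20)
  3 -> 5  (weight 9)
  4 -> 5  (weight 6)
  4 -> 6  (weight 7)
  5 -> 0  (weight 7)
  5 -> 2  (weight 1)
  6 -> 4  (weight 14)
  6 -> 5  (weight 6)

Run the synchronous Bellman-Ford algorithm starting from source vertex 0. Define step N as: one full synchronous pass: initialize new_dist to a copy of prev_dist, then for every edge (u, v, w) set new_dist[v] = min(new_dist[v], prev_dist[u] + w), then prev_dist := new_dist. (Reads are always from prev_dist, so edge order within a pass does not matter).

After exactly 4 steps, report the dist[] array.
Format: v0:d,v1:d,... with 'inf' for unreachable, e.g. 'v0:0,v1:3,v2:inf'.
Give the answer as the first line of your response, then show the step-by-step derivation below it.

v0:0,v1:inf,v2:21,v3:41,v4:28,v5:20,v6:14

step 1: dist = v0:0,v1:inf,v2:inf,v3:inf,v4:inf,v5:inf,v6:14
step 2: dist = v0:0,v1:inf,v2:inf,v3:inf,v4:28,v5:20,v6:14
step 3: dist = v0:0,v1:inf,v2:21,v3:inf,v4:28,v5:20,v6:14
step 4: dist = v0:0,v1:inf,v2:21,v3:41,v4:28,v5:20,v6:14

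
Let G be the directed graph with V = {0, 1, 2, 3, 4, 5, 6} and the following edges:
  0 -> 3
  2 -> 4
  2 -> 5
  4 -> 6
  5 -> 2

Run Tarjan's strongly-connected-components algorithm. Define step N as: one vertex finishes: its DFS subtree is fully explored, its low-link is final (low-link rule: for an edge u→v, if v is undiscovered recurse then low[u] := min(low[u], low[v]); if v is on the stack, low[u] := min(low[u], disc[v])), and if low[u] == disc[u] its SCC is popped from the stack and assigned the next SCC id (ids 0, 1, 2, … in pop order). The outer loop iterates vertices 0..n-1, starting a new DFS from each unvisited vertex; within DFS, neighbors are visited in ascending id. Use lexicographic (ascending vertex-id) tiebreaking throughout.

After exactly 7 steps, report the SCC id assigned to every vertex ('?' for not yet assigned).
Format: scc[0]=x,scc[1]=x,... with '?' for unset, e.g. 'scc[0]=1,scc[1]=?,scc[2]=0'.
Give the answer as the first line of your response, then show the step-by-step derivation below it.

scc[0]=1,scc[1]=2,scc[2]=5,scc[3]=0,scc[4]=4,scc[5]=5,scc[6]=3

step 1: low=(low[0]=0,low[1]=?,low[2]=?,low[3]=1,low[4]=?,low[5]=?,low[6]=?); scc=(scc[0]=?,scc[1]=?,scc[2]=?,scc[3]=0,scc[4]=?,scc[5]=?,scc[6]=?)
step 2: low=(low[0]=0,low[1]=?,low[2]=?,low[3]=1,low[4]=?,low[5]=?,low[6]=?); scc=(scc[0]=1,scc[1]=?,scc[2]=?,scc[3]=0,scc[4]=?,scc[5]=?,scc[6]=?)
step 3: low=(low[0]=0,low[1]=2,low[2]=?,low[3]=1,low[4]=?,low[5]=?,low[6]=?); scc=(scc[0]=1,scc[1]=2,scc[2]=?,scc[3]=0,scc[4]=?,scc[5]=?,scc[6]=?)
step 4: low=(low[0]=0,low[1]=2,low[2]=3,low[3]=1,low[4]=4,low[5]=?,low[6]=5); scc=(scc[0]=1,scc[1]=2,scc[2]=?,scc[3]=0,scc[4]=?,scc[5]=?,scc[6]=3)
step 5: low=(low[0]=0,low[1]=2,low[2]=3,low[3]=1,low[4]=4,low[5]=?,low[6]=5); scc=(scc[0]=1,scc[1]=2,scc[2]=?,scc[3]=0,scc[4]=4,scc[5]=?,scc[6]=3)
step 6: low=(low[0]=0,low[1]=2,low[2]=3,low[3]=1,low[4]=4,low[5]=3,low[6]=5); scc=(scc[0]=1,scc[1]=2,scc[2]=?,scc[3]=0,scc[4]=4,scc[5]=?,scc[6]=3)
step 7: low=(low[0]=0,low[1]=2,low[2]=3,low[3]=1,low[4]=4,low[5]=3,low[6]=5); scc=(scc[0]=1,scc[1]=2,scc[2]=5,scc[3]=0,scc[4]=4,scc[5]=5,scc[6]=3)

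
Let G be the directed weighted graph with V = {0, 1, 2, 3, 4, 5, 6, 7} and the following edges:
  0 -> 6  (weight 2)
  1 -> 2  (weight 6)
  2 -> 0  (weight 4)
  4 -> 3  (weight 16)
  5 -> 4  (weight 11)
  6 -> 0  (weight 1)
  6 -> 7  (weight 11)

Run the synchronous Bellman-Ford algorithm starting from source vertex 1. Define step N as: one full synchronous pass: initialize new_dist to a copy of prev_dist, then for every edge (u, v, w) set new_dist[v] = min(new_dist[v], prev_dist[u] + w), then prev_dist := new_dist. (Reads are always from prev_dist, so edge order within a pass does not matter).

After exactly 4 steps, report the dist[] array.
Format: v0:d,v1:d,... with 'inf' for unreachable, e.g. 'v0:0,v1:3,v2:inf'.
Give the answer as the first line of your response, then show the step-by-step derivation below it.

v0:10,v1:0,v2:6,v3:inf,v4:inf,v5:inf,v6:12,v7:23

step 1: dist = v0:inf,v1:0,v2:6,v3:inf,v4:inf,v5:inf,v6:inf,v7:inf
step 2: dist = v0:10,v1:0,v2:6,v3:inf,v4:inf,v5:inf,v6:inf,v7:inf
step 3: dist = v0:10,v1:0,v2:6,v3:inf,v4:inf,v5:inf,v6:12,v7:inf
step 4: dist = v0:10,v1:0,v2:6,v3:inf,v4:inf,v5:inf,v6:12,v7:23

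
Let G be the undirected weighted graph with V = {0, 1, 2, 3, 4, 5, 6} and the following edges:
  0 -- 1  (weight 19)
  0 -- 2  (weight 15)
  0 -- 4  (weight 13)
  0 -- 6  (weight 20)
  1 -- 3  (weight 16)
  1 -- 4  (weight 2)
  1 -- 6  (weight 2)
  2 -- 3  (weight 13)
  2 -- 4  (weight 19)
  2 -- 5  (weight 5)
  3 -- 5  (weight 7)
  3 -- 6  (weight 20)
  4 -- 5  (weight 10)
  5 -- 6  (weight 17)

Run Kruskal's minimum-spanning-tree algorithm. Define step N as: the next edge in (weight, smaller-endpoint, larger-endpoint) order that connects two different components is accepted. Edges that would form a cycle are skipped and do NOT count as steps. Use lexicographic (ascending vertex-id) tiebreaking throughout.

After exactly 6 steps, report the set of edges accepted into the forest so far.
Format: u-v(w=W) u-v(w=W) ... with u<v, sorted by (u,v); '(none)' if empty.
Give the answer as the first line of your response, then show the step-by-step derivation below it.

0-4(w=13) 1-4(w=2) 1-6(w=2) 2-5(w=5) 3-5(w=7) 4-5(w=10)

step 1: add edge 1-4 (w=2); MST = {1-4(w=2)}
step 2: add edge 1-6 (w=2); MST = {1-4(w=2) 1-6(w=2)}
step 3: add edge 2-5 (w=5); MST = {1-4(w=2) 1-6(w=2) 2-5(w=5)}
step 4: add edge 3-5 (w=7); MST = {1-4(w=2) 1-6(w=2) 2-5(w=5) 3-5(w=7)}
step 5: add edge 4-5 (w=10); MST = {1-4(w=2) 1-6(w=2) 2-5(w=5) 3-5(w=7) 4-5(w=10)}
step 6: add edge 0-4 (w=13); MST = {0-4(w=13) 1-4(w=2) 1-6(w=2) 2-5(w=5) 3-5(w=7) 4-5(w=10)}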